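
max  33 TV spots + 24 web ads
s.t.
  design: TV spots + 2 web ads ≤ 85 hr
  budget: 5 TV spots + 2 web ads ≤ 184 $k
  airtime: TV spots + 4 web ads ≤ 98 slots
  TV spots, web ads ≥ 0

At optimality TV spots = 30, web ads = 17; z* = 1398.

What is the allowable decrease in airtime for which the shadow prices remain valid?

61.2

Binding constraints: budget, airtime. The basis is B = [[5,2],[1,4]] with det 18.
Per unit decrease in airtime, x* moves by d = (0.1111, -0.2778).
The basis stays optimal until web ads reaches 0; allowable decrease = 61.2 slots.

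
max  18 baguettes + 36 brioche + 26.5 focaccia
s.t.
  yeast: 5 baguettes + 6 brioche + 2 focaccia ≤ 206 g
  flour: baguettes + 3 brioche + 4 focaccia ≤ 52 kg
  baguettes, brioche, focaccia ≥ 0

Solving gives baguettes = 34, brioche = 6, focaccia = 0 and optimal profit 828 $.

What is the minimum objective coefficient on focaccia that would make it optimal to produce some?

Both yeast and flour are binding at x*.
Dual feasibility on the basic columns requires 5·y_yeast + 1·y_flour = 18, 6·y_yeast + 3·y_flour = 36.
This yields shadow prices y_yeast = 2, y_flour = 8.
focaccia enters the basis when its profit ≥ yᵀa₃ = 2·2 + 8·4 = 36.

36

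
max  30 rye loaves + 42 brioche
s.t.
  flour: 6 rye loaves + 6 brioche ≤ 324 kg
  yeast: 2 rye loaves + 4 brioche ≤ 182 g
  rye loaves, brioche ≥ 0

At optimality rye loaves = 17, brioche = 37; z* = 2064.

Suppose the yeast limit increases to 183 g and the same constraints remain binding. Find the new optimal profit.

2070

Both flour and yeast are binding at x*.
Dual feasibility on the basic columns requires 6·y_flour + 2·y_yeast = 30, 6·y_flour + 4·y_yeast = 42.
→ y_flour = 3 and y_yeast = 6.
Δz = y_yeast·Δb = 6 × (1) = 6, so new z* = 2064 + 6 = 2070.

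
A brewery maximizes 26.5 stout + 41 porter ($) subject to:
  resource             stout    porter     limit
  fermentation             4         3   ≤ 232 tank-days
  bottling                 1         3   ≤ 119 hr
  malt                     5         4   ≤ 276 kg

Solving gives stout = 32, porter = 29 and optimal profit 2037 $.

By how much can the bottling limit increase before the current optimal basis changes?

Binding constraints: bottling, malt. The basis is B = [[1,3],[5,4]] with det -11.
Per unit increase in bottling, x* moves by d = (-0.3636, 0.4545).
The basis stays optimal until stout reaches 0; allowable increase = 88 hr.

88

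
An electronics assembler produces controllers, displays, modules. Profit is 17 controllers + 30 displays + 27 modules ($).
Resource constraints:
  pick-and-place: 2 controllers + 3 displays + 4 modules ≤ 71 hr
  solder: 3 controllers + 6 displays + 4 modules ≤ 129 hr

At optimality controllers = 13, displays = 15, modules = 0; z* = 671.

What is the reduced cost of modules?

-1

Check each constraint at x*: pick-and-place 71/71 (tight); solder 129/129 (tight).
Dual feasibility on the basic columns requires 2·y_pick-and-place + 3·y_solder = 17, 3·y_pick-and-place + 6·y_solder = 30.
Solving: y_pick-and-place = 4, y_solder = 3.
Reduced cost of modules: c₃ − yᵀa₃ = 27 − (4·4 + 3·4) = 27 − 28 = -1.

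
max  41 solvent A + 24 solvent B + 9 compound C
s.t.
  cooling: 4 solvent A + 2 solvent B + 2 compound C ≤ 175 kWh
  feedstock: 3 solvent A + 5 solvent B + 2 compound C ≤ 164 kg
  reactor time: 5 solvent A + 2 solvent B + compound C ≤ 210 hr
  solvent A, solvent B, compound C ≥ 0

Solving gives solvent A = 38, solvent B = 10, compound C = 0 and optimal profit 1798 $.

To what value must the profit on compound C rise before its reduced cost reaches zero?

11

Binding: feedstock and reactor time. Non-binding: cooling (3 unused).
Since cooling is not tight, its dual is 0.
The binding rows give the dual system: 3·y_feedstock + 5·y_reactor time = 41 and 5·y_feedstock + 2·y_reactor time = 24.
This yields shadow prices y_feedstock = 2, y_reactor time = 7.
compound C enters the basis when its profit ≥ yᵀa₃ = 2·2 + 7·1 = 11.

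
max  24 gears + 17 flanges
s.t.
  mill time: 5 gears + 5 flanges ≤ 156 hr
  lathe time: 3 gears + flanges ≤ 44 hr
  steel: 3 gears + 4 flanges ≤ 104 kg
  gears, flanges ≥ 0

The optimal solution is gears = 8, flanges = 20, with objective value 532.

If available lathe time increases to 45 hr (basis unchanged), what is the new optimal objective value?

Check each constraint at x*: mill time 140/156 (slack 16); lathe time 44/44 (tight); steel 104/104 (tight).
Slack constraints have shadow price 0 (complementary slackness).
From A_Bᵀ y = c: 3·y_lathe time + 3·y_steel = 24; 1·y_lathe time + 4·y_steel = 17.
→ y_lathe time = 5 and y_steel = 3.
Δz = y_lathe time·Δb = 5 × (1) = 5, so new z* = 532 + 5 = 537.

537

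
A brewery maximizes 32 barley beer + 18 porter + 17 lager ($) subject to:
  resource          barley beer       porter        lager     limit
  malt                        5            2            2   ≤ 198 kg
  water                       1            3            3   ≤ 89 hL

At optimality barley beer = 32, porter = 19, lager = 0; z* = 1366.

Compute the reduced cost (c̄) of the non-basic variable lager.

Check each constraint at x*: malt 198/198 (tight); water 89/89 (tight).
The binding rows give the dual system: 5·y_malt + 1·y_water = 32 and 2·y_malt + 3·y_water = 18.
→ y_malt = 6 and y_water = 2.
Reduced cost of lager: c₃ − yᵀa₃ = 17 − (6·2 + 2·3) = 17 − 18 = -1.

-1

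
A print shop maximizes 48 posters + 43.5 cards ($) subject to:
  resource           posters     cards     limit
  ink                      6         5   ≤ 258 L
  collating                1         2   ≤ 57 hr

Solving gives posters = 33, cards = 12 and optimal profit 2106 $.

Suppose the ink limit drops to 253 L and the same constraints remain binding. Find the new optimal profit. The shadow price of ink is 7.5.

2068.5

Δb = -5, so new z* = 2106 + (7.5)·(-5) = 2106 − 37.5 = 2068.5.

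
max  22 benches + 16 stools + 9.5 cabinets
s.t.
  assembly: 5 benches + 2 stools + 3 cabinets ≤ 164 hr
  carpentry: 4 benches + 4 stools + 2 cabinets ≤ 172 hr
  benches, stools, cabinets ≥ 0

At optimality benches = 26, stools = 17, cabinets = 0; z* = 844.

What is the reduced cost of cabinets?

Both assembly and carpentry are binding at x*.
From A_Bᵀ y = c: 5·y_assembly + 4·y_carpentry = 22; 2·y_assembly + 4·y_carpentry = 16.
Solving: y_assembly = 2, y_carpentry = 3.
Reduced cost of cabinets: c₃ − yᵀa₃ = 9.5 − (2·3 + 3·2) = 9.5 − 12 = -2.5.

-2.5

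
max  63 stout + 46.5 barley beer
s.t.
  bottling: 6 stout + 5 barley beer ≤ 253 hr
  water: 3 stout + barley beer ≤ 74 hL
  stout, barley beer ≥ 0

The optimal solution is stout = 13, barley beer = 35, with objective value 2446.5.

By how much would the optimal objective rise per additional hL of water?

4

At the optimum: bottling uses 253 of 253 (binding); water uses 74 of 74 (binding).
Dual feasibility on the basic columns requires 6·y_bottling + 3·y_water = 63, 5·y_bottling + 1·y_water = 46.5.
This yields shadow prices y_bottling = 8.5, y_water = 4.
Shadow price of water = 4.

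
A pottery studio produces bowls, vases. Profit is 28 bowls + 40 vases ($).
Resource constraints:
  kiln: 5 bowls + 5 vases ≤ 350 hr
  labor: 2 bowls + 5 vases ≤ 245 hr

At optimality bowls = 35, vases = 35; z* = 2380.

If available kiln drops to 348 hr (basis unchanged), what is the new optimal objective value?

2372

Check each constraint at x*: kiln 350/350 (tight); labor 245/245 (tight).
Dual feasibility on the basic columns requires 5·y_kiln + 2·y_labor = 28, 5·y_kiln + 5·y_labor = 40.
→ y_kiln = 4 and y_labor = 4.
Δz = y_kiln·Δb = 4 × (-2) = -8, so new z* = 2380 − 8 = 2372.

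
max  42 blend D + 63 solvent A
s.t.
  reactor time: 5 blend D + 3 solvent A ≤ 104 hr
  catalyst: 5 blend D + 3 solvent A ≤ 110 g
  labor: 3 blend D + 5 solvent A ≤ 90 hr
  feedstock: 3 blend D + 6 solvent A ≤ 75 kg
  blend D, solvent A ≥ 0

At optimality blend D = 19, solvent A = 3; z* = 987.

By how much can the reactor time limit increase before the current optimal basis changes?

Binding constraints: reactor time, feedstock. The basis is B = [[5,3],[3,6]] with det 21.
Per unit increase in reactor time, x* moves by d = (0.2857, -0.1429).
The basis stays optimal until catalyst becomes binding; allowable increase = 6 hr.

6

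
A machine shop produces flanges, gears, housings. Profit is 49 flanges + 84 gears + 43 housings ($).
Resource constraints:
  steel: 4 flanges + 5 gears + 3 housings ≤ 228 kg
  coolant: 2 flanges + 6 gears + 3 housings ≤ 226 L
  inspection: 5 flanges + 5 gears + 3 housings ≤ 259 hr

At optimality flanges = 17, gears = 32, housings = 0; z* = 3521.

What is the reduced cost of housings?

Check each constraint at x*: steel 228/228 (tight); coolant 226/226 (tight); inspection 245/259 (slack 14).
Since inspection is not tight, its dual is 0.
Dual feasibility on the basic columns requires 4·y_steel + 2·y_coolant = 49, 5·y_steel + 6·y_coolant = 84.
Solving: y_steel = 9, y_coolant = 6.5.
Reduced cost of housings: c₃ − yᵀa₃ = 43 − (9·3 + 6.5·3) = 43 − 46.5 = -3.5.

-3.5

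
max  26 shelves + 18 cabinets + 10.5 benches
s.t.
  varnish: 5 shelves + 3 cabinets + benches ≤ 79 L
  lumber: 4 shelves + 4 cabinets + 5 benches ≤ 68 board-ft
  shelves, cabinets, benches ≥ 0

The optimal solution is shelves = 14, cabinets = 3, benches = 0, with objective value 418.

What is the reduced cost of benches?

-1

At the optimum: varnish uses 79 of 79 (binding); lumber uses 68 of 68 (binding).
Dual feasibility on the basic columns requires 5·y_varnish + 4·y_lumber = 26, 3·y_varnish + 4·y_lumber = 18.
→ y_varnish = 4 and y_lumber = 1.5.
Reduced cost of benches: c₃ − yᵀa₃ = 10.5 − (4·1 + 1.5·5) = 10.5 − 11.5 = -1.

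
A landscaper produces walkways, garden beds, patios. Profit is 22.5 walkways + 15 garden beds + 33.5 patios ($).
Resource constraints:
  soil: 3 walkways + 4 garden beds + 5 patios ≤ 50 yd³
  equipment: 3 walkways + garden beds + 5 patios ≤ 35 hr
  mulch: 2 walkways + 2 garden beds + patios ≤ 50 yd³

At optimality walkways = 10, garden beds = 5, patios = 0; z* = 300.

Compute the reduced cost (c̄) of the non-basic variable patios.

At the optimum: soil uses 50 of 50 (binding); equipment uses 35 of 35 (binding); mulch uses 30 of 50 (slack = 20).
Since mulch is not tight, its dual is 0.
Dual feasibility on the basic columns requires 3·y_soil + 3·y_equipment = 22.5, 4·y_soil + 1·y_equipment = 15.
Solving: y_soil = 2.5, y_equipment = 5.
Reduced cost of patios: c₃ − yᵀa₃ = 33.5 − (2.5·5 + 5·5) = 33.5 − 37.5 = -4.

-4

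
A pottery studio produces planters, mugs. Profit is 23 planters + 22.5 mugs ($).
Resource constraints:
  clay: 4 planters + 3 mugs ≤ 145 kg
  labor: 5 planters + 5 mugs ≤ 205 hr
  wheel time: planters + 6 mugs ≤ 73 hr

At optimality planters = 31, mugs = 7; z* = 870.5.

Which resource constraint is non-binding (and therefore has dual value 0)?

clay: 145/145 (binding)
labor: 190/205 (slack 15)
wheel time: 73/73 (binding)
By complementary slackness, a constraint with positive slack has shadow price 0 → labor.

labor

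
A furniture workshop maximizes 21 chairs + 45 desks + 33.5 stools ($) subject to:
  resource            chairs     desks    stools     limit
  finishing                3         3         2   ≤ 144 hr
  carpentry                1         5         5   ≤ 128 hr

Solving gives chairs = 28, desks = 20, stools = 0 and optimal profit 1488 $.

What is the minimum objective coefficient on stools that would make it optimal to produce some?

40

At the optimum: finishing uses 144 of 144 (binding); carpentry uses 128 of 128 (binding).
From A_Bᵀ y = c: 3·y_finishing + 1·y_carpentry = 21; 3·y_finishing + 5·y_carpentry = 45.
This yields shadow prices y_finishing = 5, y_carpentry = 6.
stools enters the basis when its profit ≥ yᵀa₃ = 5·2 + 6·5 = 40.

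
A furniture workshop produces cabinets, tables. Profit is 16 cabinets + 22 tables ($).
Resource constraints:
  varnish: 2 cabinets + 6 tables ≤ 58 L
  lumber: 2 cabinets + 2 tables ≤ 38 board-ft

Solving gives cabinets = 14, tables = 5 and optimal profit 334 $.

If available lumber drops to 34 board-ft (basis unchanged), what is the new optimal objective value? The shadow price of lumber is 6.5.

Δb = -4, so new z* = 334 + (6.5)·(-4) = 334 − 26 = 308.

308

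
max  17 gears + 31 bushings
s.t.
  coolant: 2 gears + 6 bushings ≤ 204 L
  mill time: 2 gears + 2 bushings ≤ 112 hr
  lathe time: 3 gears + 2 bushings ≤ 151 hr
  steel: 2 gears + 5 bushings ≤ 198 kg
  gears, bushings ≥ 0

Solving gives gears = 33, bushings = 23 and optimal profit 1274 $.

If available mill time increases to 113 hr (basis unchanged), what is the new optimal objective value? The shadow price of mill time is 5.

Δb = 1, so new z* = 1274 + (5)·(1) = 1274 + 5 = 1279.

1279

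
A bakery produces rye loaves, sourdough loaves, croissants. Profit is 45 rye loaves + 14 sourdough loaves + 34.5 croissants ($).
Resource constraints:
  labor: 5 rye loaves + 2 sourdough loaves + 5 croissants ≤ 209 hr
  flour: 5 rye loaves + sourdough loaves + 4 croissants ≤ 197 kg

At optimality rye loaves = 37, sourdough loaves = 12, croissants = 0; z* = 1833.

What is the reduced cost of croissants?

Both labor and flour are binding at x*.
Dual feasibility on the basic columns requires 5·y_labor + 5·y_flour = 45, 2·y_labor + 1·y_flour = 14.
→ y_labor = 5 and y_flour = 4.
Reduced cost of croissants: c₃ − yᵀa₃ = 34.5 − (5·5 + 4·4) = 34.5 − 41 = -6.5.

-6.5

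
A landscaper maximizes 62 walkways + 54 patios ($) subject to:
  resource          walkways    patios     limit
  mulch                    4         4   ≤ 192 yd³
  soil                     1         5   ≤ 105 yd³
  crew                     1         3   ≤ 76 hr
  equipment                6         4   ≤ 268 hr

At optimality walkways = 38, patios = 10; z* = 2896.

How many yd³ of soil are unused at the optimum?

17

soil used = 1·38 + 5·10 = 88; slack = 105 − 88 = 17.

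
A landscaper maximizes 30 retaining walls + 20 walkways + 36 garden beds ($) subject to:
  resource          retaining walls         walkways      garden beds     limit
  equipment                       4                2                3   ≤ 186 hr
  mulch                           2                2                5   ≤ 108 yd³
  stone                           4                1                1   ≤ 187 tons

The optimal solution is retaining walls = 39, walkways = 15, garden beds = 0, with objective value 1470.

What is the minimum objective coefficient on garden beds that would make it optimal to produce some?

40

Binding: equipment and mulch. Non-binding: stone (16 unused).
By complementary slackness, y = 0 for the non-binding constraint.
The binding rows give the dual system: 4·y_equipment + 2·y_mulch = 30 and 2·y_equipment + 2·y_mulch = 20.
This yields shadow prices y_equipment = 5, y_mulch = 5.
garden beds enters the basis when its profit ≥ yᵀa₃ = 5·3 + 5·5 = 40.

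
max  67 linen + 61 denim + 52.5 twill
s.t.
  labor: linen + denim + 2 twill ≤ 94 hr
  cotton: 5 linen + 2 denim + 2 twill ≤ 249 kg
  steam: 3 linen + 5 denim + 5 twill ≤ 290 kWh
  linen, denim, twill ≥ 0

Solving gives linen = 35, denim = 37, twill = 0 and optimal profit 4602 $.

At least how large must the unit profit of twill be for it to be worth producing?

Check each constraint at x*: labor 72/94 (slack 22); cotton 249/249 (tight); steam 290/290 (tight).
Slack constraints have shadow price 0 (complementary slackness).
From A_Bᵀ y = c: 5·y_cotton + 3·y_steam = 67; 2·y_cotton + 5·y_steam = 61.
This yields shadow prices y_cotton = 8, y_steam = 9.
twill enters the basis when its profit ≥ yᵀa₃ = 8·2 + 9·5 = 61.

61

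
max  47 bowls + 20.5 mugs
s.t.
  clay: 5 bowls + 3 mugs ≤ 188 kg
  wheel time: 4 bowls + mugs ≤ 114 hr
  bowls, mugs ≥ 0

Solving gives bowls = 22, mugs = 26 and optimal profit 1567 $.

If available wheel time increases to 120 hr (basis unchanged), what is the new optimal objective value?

1600

Check each constraint at x*: clay 188/188 (tight); wheel time 114/114 (tight).
Dual feasibility on the basic columns requires 5·y_clay + 4·y_wheel time = 47, 3·y_clay + 1·y_wheel time = 20.5.
Solving: y_clay = 5, y_wheel time = 5.5.
Δz = y_wheel time·Δb = 5.5 × (6) = 33, so new z* = 1567 + 33 = 1600.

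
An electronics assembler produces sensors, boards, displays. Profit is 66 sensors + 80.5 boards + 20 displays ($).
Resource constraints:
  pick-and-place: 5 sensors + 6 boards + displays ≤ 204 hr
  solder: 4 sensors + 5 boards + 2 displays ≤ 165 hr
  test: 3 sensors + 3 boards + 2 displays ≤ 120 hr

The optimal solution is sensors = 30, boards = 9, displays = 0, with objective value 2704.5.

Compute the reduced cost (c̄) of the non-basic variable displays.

Binding: pick-and-place and solder. Non-binding: test (3 unused).
By complementary slackness, y = 0 for the non-binding constraint.
The binding rows give the dual system: 5·y_pick-and-place + 4·y_solder = 66 and 6·y_pick-and-place + 5·y_solder = 80.5.
Solving: y_pick-and-place = 8, y_solder = 6.5.
Reduced cost of displays: c₃ − yᵀa₃ = 20 − (8·1 + 6.5·2) = 20 − 21 = -1.

-1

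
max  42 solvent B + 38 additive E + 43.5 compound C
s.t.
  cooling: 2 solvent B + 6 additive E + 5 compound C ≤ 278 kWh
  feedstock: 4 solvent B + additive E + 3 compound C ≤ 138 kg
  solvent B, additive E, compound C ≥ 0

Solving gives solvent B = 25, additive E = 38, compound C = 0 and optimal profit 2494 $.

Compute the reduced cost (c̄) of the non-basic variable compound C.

-5.5

At the optimum: cooling uses 278 of 278 (binding); feedstock uses 138 of 138 (binding).
From A_Bᵀ y = c: 2·y_cooling + 4·y_feedstock = 42; 6·y_cooling + 1·y_feedstock = 38.
This yields shadow prices y_cooling = 5, y_feedstock = 8.
Reduced cost of compound C: c₃ − yᵀa₃ = 43.5 − (5·5 + 8·3) = 43.5 − 49 = -5.5.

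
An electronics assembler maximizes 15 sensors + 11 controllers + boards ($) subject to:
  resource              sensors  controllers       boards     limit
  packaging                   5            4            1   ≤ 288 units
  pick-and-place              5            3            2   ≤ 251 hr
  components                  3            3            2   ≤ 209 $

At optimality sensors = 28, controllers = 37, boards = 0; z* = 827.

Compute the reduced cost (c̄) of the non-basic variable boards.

Binding: packaging and pick-and-place. Non-binding: components (14 unused).
Slack constraints have shadow price 0 (complementary slackness).
Dual feasibility on the basic columns requires 5·y_packaging + 5·y_pick-and-place = 15, 4·y_packaging + 3·y_pick-and-place = 11.
→ y_packaging = 2 and y_pick-and-place = 1.
Reduced cost of boards: c₃ − yᵀa₃ = 1 − (2·1 + 1·2) = 1 − 4 = -3.

-3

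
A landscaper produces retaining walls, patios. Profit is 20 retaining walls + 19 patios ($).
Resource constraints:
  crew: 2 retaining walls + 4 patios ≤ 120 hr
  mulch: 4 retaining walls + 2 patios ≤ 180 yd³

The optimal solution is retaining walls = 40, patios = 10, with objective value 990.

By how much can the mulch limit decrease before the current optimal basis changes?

Binding constraints: crew, mulch. The basis is B = [[2,4],[4,2]] with det -12.
Per unit decrease in mulch, x* moves by d = (-0.3333, 0.1667).
The basis stays optimal until retaining walls reaches 0; allowable decrease = 120 yd³.

120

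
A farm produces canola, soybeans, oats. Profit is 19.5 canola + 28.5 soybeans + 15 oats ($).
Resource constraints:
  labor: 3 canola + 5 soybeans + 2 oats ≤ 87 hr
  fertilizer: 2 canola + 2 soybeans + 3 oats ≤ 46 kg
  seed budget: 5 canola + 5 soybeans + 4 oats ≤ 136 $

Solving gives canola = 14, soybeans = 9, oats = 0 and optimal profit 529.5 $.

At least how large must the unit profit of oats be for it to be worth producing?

Check each constraint at x*: labor 87/87 (tight); fertilizer 46/46 (tight); seed budget 115/136 (slack 21).
By complementary slackness, y = 0 for the non-binding constraint.
The binding rows give the dual system: 3·y_labor + 2·y_fertilizer = 19.5 and 5·y_labor + 2·y_fertilizer = 28.5.
Solving: y_labor = 4.5, y_fertilizer = 3.
oats enters the basis when its profit ≥ yᵀa₃ = 4.5·2 + 3·3 = 18.

18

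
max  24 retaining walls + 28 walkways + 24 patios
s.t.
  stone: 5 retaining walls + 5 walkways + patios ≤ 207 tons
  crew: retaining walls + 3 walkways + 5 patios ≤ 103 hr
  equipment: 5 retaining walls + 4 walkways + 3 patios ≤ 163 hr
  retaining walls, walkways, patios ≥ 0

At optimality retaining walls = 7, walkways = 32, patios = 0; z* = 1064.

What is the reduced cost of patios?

At the optimum: stone uses 195 of 207 (slack = 12); crew uses 103 of 103 (binding); equipment uses 163 of 163 (binding).
Slack constraints have shadow price 0 (complementary slackness).
From A_Bᵀ y = c: 1·y_crew + 5·y_equipment = 24; 3·y_crew + 4·y_equipment = 28.
This yields shadow prices y_crew = 4, y_equipment = 4.
Reduced cost of patios: c₃ − yᵀa₃ = 24 − (4·5 + 4·3) = 24 − 32 = -8.

-8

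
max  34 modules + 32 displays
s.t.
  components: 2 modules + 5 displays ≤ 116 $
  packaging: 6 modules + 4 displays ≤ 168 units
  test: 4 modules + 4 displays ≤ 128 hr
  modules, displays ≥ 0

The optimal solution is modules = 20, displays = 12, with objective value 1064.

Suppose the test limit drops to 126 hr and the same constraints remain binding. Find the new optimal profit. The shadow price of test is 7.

1050

Δb = -2, so new z* = 1064 + (7)·(-2) = 1064 − 14 = 1050.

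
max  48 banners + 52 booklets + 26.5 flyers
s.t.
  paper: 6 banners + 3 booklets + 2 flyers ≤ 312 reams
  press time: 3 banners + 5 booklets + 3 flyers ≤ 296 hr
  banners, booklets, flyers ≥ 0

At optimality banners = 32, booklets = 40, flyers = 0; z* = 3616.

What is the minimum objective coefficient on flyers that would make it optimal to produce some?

At the optimum: paper uses 312 of 312 (binding); press time uses 296 of 296 (binding).
From A_Bᵀ y = c: 6·y_paper + 3·y_press time = 48; 3·y_paper + 5·y_press time = 52.
Solving: y_paper = 4, y_press time = 8.
flyers enters the basis when its profit ≥ yᵀa₃ = 4·2 + 8·3 = 32.

32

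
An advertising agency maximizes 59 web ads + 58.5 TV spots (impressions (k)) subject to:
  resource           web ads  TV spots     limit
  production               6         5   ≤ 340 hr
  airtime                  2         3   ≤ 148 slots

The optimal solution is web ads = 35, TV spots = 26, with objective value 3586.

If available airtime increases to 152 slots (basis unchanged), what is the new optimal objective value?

Both production and airtime are binding at x*.
From A_Bᵀ y = c: 6·y_production + 2·y_airtime = 59; 5·y_production + 3·y_airtime = 58.5.
→ y_production = 7.5 and y_airtime = 7.
Δz = y_airtime·Δb = 7 × (4) = 28, so new z* = 3586 + 28 = 3614.

3614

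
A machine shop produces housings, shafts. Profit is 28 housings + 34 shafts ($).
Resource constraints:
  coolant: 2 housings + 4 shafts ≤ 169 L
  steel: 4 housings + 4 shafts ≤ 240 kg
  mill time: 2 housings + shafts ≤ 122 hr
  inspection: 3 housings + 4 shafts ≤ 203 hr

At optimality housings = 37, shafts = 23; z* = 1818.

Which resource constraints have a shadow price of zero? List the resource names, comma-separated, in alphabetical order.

coolant: 166/169 (slack 3)
steel: 240/240 (binding)
mill time: 97/122 (slack 25)
inspection: 203/203 (binding)
By complementary slackness, a constraint with positive slack has shadow price 0 → coolant, mill time.

coolant, mill time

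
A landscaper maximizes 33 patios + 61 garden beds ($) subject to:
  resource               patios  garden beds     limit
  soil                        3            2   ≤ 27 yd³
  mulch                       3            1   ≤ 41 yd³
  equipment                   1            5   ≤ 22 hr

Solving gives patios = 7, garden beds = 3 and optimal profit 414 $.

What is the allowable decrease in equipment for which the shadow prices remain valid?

13

Binding constraints: soil, equipment. The basis is B = [[3,2],[1,5]] with det 13.
Per unit decrease in equipment, x* moves by d = (0.1538, -0.2308).
The basis stays optimal until garden beds reaches 0; allowable decrease = 13 hr.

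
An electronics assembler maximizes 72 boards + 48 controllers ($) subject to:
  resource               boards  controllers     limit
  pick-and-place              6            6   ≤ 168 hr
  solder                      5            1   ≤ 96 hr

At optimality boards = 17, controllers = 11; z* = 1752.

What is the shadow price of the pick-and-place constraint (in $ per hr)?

At the optimum: pick-and-place uses 168 of 168 (binding); solder uses 96 of 96 (binding).
From A_Bᵀ y = c: 6·y_pick-and-place + 5·y_solder = 72; 6·y_pick-and-place + 1·y_solder = 48.
→ y_pick-and-place = 7 and y_solder = 6.
Shadow price of pick-and-place = 7.

7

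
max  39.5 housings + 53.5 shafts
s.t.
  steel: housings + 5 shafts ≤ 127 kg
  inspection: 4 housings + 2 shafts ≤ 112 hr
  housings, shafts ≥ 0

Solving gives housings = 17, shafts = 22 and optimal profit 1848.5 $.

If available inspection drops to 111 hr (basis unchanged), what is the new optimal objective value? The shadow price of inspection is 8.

Δb = -1, so new z* = 1848.5 + (8)·(-1) = 1848.5 − 8 = 1840.5.

1840.5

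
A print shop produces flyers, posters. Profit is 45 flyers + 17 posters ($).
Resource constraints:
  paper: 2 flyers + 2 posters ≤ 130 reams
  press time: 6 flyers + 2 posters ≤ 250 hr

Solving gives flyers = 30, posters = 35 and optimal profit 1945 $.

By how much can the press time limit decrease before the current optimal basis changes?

120

Binding constraints: paper, press time. The basis is B = [[2,2],[6,2]] with det -8.
Per unit decrease in press time, x* moves by d = (-0.25, 0.25).
The basis stays optimal until flyers reaches 0; allowable decrease = 120 hr.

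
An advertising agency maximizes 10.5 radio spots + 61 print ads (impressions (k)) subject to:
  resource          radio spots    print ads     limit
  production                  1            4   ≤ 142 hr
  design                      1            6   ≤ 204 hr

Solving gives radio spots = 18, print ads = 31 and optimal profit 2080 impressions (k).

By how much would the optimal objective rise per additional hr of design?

9.5

Both production and design are binding at x*.
The binding rows give the dual system: 1·y_production + 1·y_design = 10.5 and 4·y_production + 6·y_design = 61.
→ y_production = 1 and y_design = 9.5.
Shadow price of design = 9.5.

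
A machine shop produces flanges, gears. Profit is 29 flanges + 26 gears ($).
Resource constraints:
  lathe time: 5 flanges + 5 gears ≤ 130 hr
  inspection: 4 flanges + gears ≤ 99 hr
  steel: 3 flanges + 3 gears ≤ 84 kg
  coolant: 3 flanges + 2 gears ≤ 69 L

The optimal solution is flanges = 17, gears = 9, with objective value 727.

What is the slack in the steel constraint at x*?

6

steel used = 3·17 + 3·9 = 78; slack = 84 − 78 = 6.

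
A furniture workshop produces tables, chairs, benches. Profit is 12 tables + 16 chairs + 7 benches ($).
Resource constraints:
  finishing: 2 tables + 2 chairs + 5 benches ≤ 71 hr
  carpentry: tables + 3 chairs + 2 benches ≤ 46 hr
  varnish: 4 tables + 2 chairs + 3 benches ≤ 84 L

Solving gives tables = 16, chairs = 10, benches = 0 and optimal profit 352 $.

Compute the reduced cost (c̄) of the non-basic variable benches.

-7

At the optimum: finishing uses 52 of 71 (slack = 19); carpentry uses 46 of 46 (binding); varnish uses 84 of 84 (binding).
Since finishing is not tight, its dual is 0.
From A_Bᵀ y = c: 1·y_carpentry + 4·y_varnish = 12; 3·y_carpentry + 2·y_varnish = 16.
→ y_carpentry = 4 and y_varnish = 2.
Reduced cost of benches: c₃ − yᵀa₃ = 7 − (4·2 + 2·3) = 7 − 14 = -7.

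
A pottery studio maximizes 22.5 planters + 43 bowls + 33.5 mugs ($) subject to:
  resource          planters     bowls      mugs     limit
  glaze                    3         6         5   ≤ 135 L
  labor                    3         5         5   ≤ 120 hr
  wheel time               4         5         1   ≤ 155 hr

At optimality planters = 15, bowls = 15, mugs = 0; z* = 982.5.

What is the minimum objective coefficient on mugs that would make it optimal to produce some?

Binding: glaze and labor. Non-binding: wheel time (20 unused).
By complementary slackness, y = 0 for the non-binding constraint.
From A_Bᵀ y = c: 3·y_glaze + 3·y_labor = 22.5; 6·y_glaze + 5·y_labor = 43.
Solving: y_glaze = 5.5, y_labor = 2.
mugs enters the basis when its profit ≥ yᵀa₃ = 5.5·5 + 2·5 = 37.5.

37.5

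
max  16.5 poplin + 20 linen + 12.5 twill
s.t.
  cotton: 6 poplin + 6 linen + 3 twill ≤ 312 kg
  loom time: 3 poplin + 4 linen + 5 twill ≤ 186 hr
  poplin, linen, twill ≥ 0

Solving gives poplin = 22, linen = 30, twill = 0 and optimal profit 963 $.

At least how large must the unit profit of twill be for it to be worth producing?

At the optimum: cotton uses 312 of 312 (binding); loom time uses 186 of 186 (binding).
The binding rows give the dual system: 6·y_cotton + 3·y_loom time = 16.5 and 6·y_cotton + 4·y_loom time = 20.
→ y_cotton = 1 and y_loom time = 3.5.
twill enters the basis when its profit ≥ yᵀa₃ = 1·3 + 3.5·5 = 20.5.

20.5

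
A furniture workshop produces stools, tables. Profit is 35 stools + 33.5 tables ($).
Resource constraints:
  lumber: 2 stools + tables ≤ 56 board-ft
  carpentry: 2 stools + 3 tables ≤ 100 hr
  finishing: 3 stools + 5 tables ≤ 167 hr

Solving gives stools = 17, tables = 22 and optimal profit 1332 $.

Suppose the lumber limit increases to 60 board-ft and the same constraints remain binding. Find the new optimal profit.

At the optimum: lumber uses 56 of 56 (binding); carpentry uses 100 of 100 (binding); finishing uses 161 of 167 (slack = 6).
By complementary slackness, y = 0 for the non-binding constraint.
From A_Bᵀ y = c: 2·y_lumber + 2·y_carpentry = 35; 1·y_lumber + 3·y_carpentry = 33.5.
→ y_lumber = 9.5 and y_carpentry = 8.
Δz = y_lumber·Δb = 9.5 × (4) = 38, so new z* = 1332 + 38 = 1370.

1370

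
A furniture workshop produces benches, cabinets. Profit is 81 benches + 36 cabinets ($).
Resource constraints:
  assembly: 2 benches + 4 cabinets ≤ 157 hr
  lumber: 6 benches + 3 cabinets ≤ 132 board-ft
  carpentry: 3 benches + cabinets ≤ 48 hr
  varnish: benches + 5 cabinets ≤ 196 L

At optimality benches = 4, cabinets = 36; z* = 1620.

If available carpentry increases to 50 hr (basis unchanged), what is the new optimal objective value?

1638

At the optimum: assembly uses 152 of 157 (slack = 5); lumber uses 132 of 132 (binding); carpentry uses 48 of 48 (binding); varnish uses 184 of 196 (slack = 12).
Slack constraints have shadow price 0 (complementary slackness).
The binding rows give the dual system: 6·y_lumber + 3·y_carpentry = 81 and 3·y_lumber + 1·y_carpentry = 36.
This yields shadow prices y_lumber = 9, y_carpentry = 9.
Δz = y_carpentry·Δb = 9 × (2) = 18, so new z* = 1620 + 18 = 1638.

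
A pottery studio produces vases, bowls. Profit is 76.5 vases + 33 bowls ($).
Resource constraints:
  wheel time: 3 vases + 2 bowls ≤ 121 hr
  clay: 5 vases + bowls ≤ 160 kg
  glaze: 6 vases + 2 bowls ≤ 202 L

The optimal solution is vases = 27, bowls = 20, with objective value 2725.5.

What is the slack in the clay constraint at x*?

5

clay used = 5·27 + 1·20 = 155; slack = 160 − 155 = 5.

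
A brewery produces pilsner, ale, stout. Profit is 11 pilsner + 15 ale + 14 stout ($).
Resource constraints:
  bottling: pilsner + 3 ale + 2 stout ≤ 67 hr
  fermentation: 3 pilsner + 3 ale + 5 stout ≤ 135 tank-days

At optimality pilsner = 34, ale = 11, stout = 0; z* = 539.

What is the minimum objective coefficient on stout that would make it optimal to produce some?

Both bottling and fermentation are binding at x*.
Dual feasibility on the basic columns requires 1·y_bottling + 3·y_fermentation = 11, 3·y_bottling + 3·y_fermentation = 15.
This yields shadow prices y_bottling = 2, y_fermentation = 3.
stout enters the basis when its profit ≥ yᵀa₃ = 2·2 + 3·5 = 19.

19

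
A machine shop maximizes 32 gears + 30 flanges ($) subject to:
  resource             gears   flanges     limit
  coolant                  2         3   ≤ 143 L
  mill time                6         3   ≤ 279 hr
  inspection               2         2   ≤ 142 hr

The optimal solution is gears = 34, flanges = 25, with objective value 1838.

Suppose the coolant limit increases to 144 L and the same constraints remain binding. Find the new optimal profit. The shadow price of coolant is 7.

1845

Δb = 1, so new z* = 1838 + (7)·(1) = 1838 + 7 = 1845.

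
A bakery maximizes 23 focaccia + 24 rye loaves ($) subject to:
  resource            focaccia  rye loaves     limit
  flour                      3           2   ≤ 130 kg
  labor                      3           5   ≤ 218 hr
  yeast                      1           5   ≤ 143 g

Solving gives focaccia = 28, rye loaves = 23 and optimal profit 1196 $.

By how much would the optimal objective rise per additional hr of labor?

0

At the optimum: flour uses 130 of 130 (binding); labor uses 199 of 218 (slack = 19); yeast uses 143 of 143 (binding).
Slack constraints have shadow price 0 (complementary slackness).
The binding rows give the dual system: 3·y_flour + 1·y_yeast = 23 and 2·y_flour + 5·y_yeast = 24.
This yields shadow prices y_flour = 7, y_yeast = 2.
Shadow price of labor = 0.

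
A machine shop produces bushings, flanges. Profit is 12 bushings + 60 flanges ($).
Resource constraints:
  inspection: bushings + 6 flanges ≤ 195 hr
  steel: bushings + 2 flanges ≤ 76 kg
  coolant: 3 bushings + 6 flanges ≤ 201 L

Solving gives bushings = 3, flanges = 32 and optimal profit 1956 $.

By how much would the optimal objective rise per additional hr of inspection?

At the optimum: inspection uses 195 of 195 (binding); steel uses 67 of 76 (slack = 9); coolant uses 201 of 201 (binding).
Slack constraints have shadow price 0 (complementary slackness).
Dual feasibility on the basic columns requires 1·y_inspection + 3·y_coolant = 12, 6·y_inspection + 6·y_coolant = 60.
Solving: y_inspection = 9, y_coolant = 1.
Shadow price of inspection = 9.

9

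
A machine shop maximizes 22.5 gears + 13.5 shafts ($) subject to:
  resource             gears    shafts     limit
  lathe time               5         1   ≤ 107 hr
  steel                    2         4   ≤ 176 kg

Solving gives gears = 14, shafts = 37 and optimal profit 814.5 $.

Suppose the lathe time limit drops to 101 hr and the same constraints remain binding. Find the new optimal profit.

793.5

At the optimum: lathe time uses 107 of 107 (binding); steel uses 176 of 176 (binding).
The binding rows give the dual system: 5·y_lathe time + 2·y_steel = 22.5 and 1·y_lathe time + 4·y_steel = 13.5.
→ y_lathe time = 3.5 and y_steel = 2.5.
Δz = y_lathe time·Δb = 3.5 × (-6) = -21, so new z* = 814.5 − 21 = 793.5.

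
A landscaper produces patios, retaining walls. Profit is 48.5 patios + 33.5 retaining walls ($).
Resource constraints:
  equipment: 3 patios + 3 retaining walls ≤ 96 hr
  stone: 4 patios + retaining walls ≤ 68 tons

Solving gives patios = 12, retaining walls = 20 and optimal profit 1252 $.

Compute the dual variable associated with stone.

Both equipment and stone are binding at x*.
Dual feasibility on the basic columns requires 3·y_equipment + 4·y_stone = 48.5, 3·y_equipment + 1·y_stone = 33.5.
→ y_equipment = 9.5 and y_stone = 5.
Shadow price of stone = 5.

5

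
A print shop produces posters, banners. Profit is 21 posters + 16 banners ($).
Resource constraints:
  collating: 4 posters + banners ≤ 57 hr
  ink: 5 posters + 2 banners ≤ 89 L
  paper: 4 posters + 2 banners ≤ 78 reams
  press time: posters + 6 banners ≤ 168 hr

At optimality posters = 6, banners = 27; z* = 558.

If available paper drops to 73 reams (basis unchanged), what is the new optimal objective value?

At the optimum: collating uses 51 of 57 (slack = 6); ink uses 84 of 89 (slack = 5); paper uses 78 of 78 (binding); press time uses 168 of 168 (binding).
Slack constraints have shadow price 0 (complementary slackness).
The binding rows give the dual system: 4·y_paper + 1·y_press time = 21 and 2·y_paper + 6·y_press time = 16.
This yields shadow prices y_paper = 5, y_press time = 1.
Δz = y_paper·Δb = 5 × (-5) = -25, so new z* = 558 − 25 = 533.

533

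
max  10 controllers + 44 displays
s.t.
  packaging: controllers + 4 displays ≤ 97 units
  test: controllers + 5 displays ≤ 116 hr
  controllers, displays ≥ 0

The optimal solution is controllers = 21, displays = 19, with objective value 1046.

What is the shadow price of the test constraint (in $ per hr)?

Check each constraint at x*: packaging 97/97 (tight); test 116/116 (tight).
The binding rows give the dual system: 1·y_packaging + 1·y_test = 10 and 4·y_packaging + 5·y_test = 44.
Solving: y_packaging = 6, y_test = 4.
Shadow price of test = 4.

4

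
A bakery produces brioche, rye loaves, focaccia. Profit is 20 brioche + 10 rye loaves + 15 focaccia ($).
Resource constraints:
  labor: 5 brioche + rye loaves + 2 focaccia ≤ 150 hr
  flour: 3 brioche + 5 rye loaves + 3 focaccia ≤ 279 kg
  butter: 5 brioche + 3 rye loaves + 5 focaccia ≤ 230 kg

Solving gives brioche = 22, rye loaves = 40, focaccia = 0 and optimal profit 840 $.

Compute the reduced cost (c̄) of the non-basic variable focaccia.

-2

Check each constraint at x*: labor 150/150 (tight); flour 266/279 (slack 13); butter 230/230 (tight).
By complementary slackness, y = 0 for the non-binding constraint.
Dual feasibility on the basic columns requires 5·y_labor + 5·y_butter = 20, 1·y_labor + 3·y_butter = 10.
→ y_labor = 1 and y_butter = 3.
Reduced cost of focaccia: c₃ − yᵀa₃ = 15 − (1·2 + 3·5) = 15 − 17 = -2.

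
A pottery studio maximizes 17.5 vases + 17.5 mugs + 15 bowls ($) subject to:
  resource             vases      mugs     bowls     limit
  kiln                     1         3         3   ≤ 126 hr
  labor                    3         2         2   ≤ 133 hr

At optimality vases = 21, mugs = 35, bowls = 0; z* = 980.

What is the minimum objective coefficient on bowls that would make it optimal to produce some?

17.5

Check each constraint at x*: kiln 126/126 (tight); labor 133/133 (tight).
From A_Bᵀ y = c: 1·y_kiln + 3·y_labor = 17.5; 3·y_kiln + 2·y_labor = 17.5.
Solving: y_kiln = 2.5, y_labor = 5.
bowls enters the basis when its profit ≥ yᵀa₃ = 2.5·3 + 5·2 = 17.5.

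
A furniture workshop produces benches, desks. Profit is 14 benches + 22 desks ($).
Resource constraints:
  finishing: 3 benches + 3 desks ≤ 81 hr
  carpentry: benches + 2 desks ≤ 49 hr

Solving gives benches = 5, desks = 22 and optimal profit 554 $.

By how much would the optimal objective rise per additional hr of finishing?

2

Check each constraint at x*: finishing 81/81 (tight); carpentry 49/49 (tight).
From A_Bᵀ y = c: 3·y_finishing + 1·y_carpentry = 14; 3·y_finishing + 2·y_carpentry = 22.
Solving: y_finishing = 2, y_carpentry = 8.
Shadow price of finishing = 2.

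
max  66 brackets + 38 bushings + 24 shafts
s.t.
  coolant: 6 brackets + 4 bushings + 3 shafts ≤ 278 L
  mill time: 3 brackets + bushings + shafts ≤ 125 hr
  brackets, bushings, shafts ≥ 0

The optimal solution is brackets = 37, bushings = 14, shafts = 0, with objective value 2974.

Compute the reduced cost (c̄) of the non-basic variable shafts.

At the optimum: coolant uses 278 of 278 (binding); mill time uses 125 of 125 (binding).
Dual feasibility on the basic columns requires 6·y_coolant + 3·y_mill time = 66, 4·y_coolant + 1·y_mill time = 38.
This yields shadow prices y_coolant = 8, y_mill time = 6.
Reduced cost of shafts: c₃ − yᵀa₃ = 24 − (8·3 + 6·1) = 24 − 30 = -6.

-6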